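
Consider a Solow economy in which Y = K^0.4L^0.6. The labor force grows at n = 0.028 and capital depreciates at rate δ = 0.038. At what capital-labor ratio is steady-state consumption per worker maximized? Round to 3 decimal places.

Capital per worker breaks even when investment replaces (n + δ)·k; here n + δ = 0.066.
At the golden rule the marginal product of capital equals n+δ: 0.4·k^(0.4−1) = 0.066. Solving, k_gold = (0.4/0.066)^(1/0.6) ≈ 20.1462.

k_gold ≈ 20.146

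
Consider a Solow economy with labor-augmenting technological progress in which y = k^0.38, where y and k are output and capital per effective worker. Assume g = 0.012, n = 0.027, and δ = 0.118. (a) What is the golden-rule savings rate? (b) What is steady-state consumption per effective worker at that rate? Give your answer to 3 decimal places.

Capital per effective worker breaks even when investment replaces (n + g + δ)·k; here n + g + δ = 0.157.
For Cobb-Douglas, s_gold equals capital's share: s_gold = 0.38.
Setting f'(k) = n+g+δ gives 0.38·k^(0.38−1) = 0.157, hence k_gold = (0.38/0.157)^(1/0.62) ≈ 4.1607.
y_gold = 4.1607^0.38 ≈ 1.7190; c_gold = (1−0.38)·y_gold ≈ 1.0658.

(a) s_gold = 0.380; (b) c_gold ≈ 1.066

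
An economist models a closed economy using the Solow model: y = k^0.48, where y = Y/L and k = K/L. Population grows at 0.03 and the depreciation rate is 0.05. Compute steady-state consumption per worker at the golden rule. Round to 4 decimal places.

n + δ = 0.03 + 0.05 = 0.08.
At the golden rule the marginal product of capital equals n+δ: 0.48·k^(0.48−1) = 0.08. Solving, k_gold = (0.48/0.08)^(1/0.52) ≈ 31.3650.
y_gold = 31.3650^0.48 ≈ 5.2275.
c_gold = y_gold − (n+δ)·k_gold = 5.2275 − 0.08·31.3650 ≈ 2.7183.

c_gold ≈ 2.7183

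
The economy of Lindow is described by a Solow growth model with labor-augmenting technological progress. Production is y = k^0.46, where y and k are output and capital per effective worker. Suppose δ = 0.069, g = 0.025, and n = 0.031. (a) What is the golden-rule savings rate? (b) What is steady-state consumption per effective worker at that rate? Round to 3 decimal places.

(a) s_gold = 0.460; (b) c_gold ≈ 1.638

Capital per effective worker breaks even when investment replaces (n + g + δ)·k; here n + g + δ = 0.125.
For Cobb-Douglas, s_gold equals capital's share: s_gold = 0.46.
Setting f'(k) = n+g+δ gives 0.46·k^(0.46−1) = 0.125, hence k_gold = (0.46/0.125)^(1/0.54) ≈ 11.1652.
y_gold = 11.1652^0.46 ≈ 3.0340; c_gold = (1−0.46)·y_gold ≈ 1.6384.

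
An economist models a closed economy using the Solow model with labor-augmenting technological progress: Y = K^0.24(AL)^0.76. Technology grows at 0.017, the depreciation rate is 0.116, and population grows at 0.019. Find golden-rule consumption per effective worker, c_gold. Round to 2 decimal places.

Capital per effective worker breaks even when investment replaces (n + g + δ)·k; here n + g + δ = 0.152.
Maximizing c = f(k) − (n+g+δ)·k gives f'(k) = n+g+δ, i.e. 0.24·k^(0.24−1) = 0.152, so k_gold = (0.24/0.152)^(1/0.76) ≈ 1.8239.
y_gold = 1.8239^0.24 ≈ 1.1552.
c_gold = y_gold − (n+g+δ)·k_gold = 1.1552 − 0.152·1.8239 ≈ 0.8779.

c_gold ≈ 0.88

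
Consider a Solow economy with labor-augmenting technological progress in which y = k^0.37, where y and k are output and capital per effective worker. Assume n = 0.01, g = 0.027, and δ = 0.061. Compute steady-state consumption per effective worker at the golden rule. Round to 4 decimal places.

c_gold ≈ 1.3747

Capital per effective worker breaks even when investment replaces (n + g + δ)·k; here n + g + δ = 0.098.
Maximizing c = f(k) − (n+g+δ)·k gives f'(k) = n+g+δ, i.e. 0.37·k^(0.37−1) = 0.098, so k_gold = (0.37/0.098)^(1/0.63) ≈ 8.2382.
y_gold = 8.2382^0.37 ≈ 2.1820.
c_gold = y_gold − (n+g+δ)·k_gold = 2.1820 − 0.098·8.2382 ≈ 1.3747.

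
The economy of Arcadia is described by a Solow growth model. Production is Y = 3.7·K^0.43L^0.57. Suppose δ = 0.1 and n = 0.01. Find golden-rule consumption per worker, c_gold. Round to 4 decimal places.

c_gold ≈ 15.8261

The effective depreciation rate is n + δ = 0.01 + 0.1 = 0.11.
Maximizing c = f(k) − (n+δ)·k gives f'(k) = n+δ, i.e. 0.43·3.7·k^(0.43−1) = 0.11, so k_gold = (0.43·3.7/0.11)^(1/0.57) ≈ 108.5362.
y_gold = 3.7·108.5362^0.43 ≈ 27.7651.
c_gold = y_gold − (n+δ)·k_gold = 27.7651 − 0.11·108.5362 ≈ 15.8261.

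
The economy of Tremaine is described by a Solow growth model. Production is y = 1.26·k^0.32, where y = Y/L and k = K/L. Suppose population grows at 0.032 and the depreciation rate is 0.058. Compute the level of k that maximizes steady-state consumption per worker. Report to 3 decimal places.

k_gold ≈ 9.073

n + δ = 0.032 + 0.058 = 0.09.
Golden rule sets MPK = n+δ: 0.32·1.26·k^(0.32−1) = 0.09, so k_gold = (0.32·1.26/0.09)^(1/0.68) ≈ 9.0732.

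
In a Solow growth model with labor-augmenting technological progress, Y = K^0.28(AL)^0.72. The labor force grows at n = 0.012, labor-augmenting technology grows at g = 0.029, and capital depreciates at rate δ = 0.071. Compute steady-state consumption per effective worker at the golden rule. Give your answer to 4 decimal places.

c_gold ≈ 1.0282

The effective depreciation rate is n + g + δ = 0.012 + 0.029 + 0.071 = 0.112.
At the golden rule the marginal product of capital equals n+g+δ: 0.28·k^(0.28−1) = 0.112. Solving, k_gold = (0.28/0.112)^(1/0.72) ≈ 3.5702.
y_gold = 3.5702^0.28 ≈ 1.4281.
c_gold = y_gold − (n+g+δ)·k_gold = 1.4281 − 0.112·3.5702 ≈ 1.0282.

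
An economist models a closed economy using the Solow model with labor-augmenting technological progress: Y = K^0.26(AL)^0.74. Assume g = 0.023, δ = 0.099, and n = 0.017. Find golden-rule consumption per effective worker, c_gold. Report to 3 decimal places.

c_gold ≈ 0.922

n + g + δ = 0.017 + 0.023 + 0.099 = 0.139.
Maximizing c = f(k) − (n+g+δ)·k gives f'(k) = n+g+δ, i.e. 0.26·k^(0.26−1) = 0.139, so k_gold = (0.26/0.139)^(1/0.74) ≈ 2.3308.
y_gold = 2.3308^0.26 ≈ 1.2461.
c_gold = y_gold − (n+g+δ)·k_gold = 1.2461 − 0.139·2.3308 ≈ 0.9221.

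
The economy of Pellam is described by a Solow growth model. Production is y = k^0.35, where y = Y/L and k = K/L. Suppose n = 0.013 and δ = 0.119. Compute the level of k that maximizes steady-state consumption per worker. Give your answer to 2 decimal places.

k_gold ≈ 4.48

The effective depreciation rate is n + δ = 0.013 + 0.119 = 0.132.
At the golden rule the marginal product of capital equals n+δ: 0.35·k^(0.35−1) = 0.132. Solving, k_gold = (0.35/0.132)^(1/0.65) ≈ 4.4826.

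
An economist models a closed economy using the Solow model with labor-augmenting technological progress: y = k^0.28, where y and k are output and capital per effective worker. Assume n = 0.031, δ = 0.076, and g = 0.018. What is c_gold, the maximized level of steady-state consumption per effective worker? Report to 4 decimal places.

c_gold ≈ 0.9852

Break-even investment rate: n + g + δ = 0.031 + 0.018 + 0.076 = 0.125.
Maximizing c = f(k) − (n+g+δ)·k gives f'(k) = n+g+δ, i.e. 0.28·k^(0.28−1) = 0.125, so k_gold = (0.28/0.125)^(1/0.72) ≈ 3.0652.
y_gold = 3.0652^0.28 ≈ 1.3684.
c_gold = y_gold − (n+g+δ)·k_gold = 1.3684 − 0.125·3.0652 ≈ 0.9852.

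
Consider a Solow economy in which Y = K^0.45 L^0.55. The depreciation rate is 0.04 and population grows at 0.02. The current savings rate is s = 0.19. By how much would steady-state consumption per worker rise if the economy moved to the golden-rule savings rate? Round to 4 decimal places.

The effective depreciation rate is n + δ = 0.02 + 0.04 = 0.06.
Current steady state (s = 0.19): k* = (0.19/0.06)^(1/0.55) ≈ 8.1318, y* = 8.1318^0.45 ≈ 2.5679, c* = (1−0.19)·2.5679 ≈ 2.0800.
At the golden rule the marginal product of capital equals n+δ: 0.45·k^(0.45−1) = 0.06. Solving, k_gold = (0.45/0.06)^(1/0.55) ≈ 38.9960.
y_gold = 38.9960^0.45 ≈ 5.1995, c_gold = y_gold − 0.06·k_gold ≈ 2.8597.
Gain: Δc = 2.8597 − 2.0800 ≈ 0.7797.

Δc ≈ 0.7797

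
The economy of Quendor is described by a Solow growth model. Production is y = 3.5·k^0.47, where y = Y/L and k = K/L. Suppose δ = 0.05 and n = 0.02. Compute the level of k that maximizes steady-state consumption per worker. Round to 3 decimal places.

k_gold ≈ 386.296

Break-even investment rate: n + δ = 0.02 + 0.05 = 0.07.
At the golden rule the marginal product of capital equals n+δ: 0.47·3.5·k^(0.47−1) = 0.07. Solving, k_gold = (0.47·3.5/0.07)^(1/0.53) ≈ 386.2963.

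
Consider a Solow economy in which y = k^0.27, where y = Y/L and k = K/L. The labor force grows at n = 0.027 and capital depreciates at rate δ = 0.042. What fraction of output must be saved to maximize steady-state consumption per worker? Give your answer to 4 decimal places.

s_gold = 0.2700

The effective depreciation rate is n + δ = 0.027 + 0.042 = 0.069.
At the golden rule MPK = n+δ, and in any Cobb-Douglas steady state s = (n+δ)·k/y = MPK·k/y = capital's share 0.27.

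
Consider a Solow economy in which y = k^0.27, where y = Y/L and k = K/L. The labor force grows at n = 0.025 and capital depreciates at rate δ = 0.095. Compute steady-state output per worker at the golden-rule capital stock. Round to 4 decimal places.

y_gold ≈ 1.3498

n + δ = 0.025 + 0.095 = 0.12.
Golden rule sets MPK = n+δ: 0.27·k^(0.27−1) = 0.12, so k_gold = (0.27/0.12)^(1/0.73) ≈ 3.0370.
Output: y_gold = k_gold^0.27 = 3.0370^0.27 ≈ 1.3498.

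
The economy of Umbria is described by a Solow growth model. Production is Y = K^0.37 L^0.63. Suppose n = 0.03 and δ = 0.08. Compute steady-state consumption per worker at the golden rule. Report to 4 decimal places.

The effective depreciation rate is n + δ = 0.03 + 0.08 = 0.11.
Golden rule sets MPK = n+δ: 0.37·k^(0.37−1) = 0.11, so k_gold = (0.37/0.11)^(1/0.63) ≈ 6.8581.
y_gold = 6.8581^0.37 ≈ 2.0389.
c_gold = y_gold − (n+δ)·k_gold = 2.0389 − 0.11·6.8581 ≈ 1.2845.

c_gold ≈ 1.2845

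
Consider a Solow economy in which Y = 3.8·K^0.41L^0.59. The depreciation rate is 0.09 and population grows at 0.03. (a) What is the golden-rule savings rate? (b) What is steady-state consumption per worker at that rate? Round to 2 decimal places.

(a) s_gold = 0.41; (b) c_gold ≈ 13.32

n + δ = 0.03 + 0.09 = 0.12.
For Cobb-Douglas, s_gold equals capital's share: s_gold = 0.41.
Maximizing c = f(k) − (n+δ)·k gives f'(k) = n+δ, i.e. 0.41·3.8·k^(0.41−1) = 0.12, so k_gold = (0.41·3.8/0.12)^(1/0.59) ≈ 77.1073.
y_gold = 3.8·77.1073^0.41 ≈ 22.5680; c_gold = (1−0.41)·y_gold ≈ 13.3151.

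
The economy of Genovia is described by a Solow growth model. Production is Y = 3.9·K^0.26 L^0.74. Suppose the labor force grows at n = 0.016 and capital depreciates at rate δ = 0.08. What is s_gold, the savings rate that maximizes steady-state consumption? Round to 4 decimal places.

The effective depreciation rate is n + δ = 0.016 + 0.08 = 0.096.
At the golden rule MPK = n+δ, and in any Cobb-Douglas steady state s = (n+δ)·k/y = MPK·k/y = capital's share 0.26.

s_gold = 0.2600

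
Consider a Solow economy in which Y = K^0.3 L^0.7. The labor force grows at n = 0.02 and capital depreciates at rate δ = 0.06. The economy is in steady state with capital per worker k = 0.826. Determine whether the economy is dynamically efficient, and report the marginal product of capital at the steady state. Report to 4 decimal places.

Break-even investment rate: n + δ = 0.02 + 0.06 = 0.08.
MPK = 0.3·k^(0.3−1) = 0.3·0.826^(-0.7) ≈ 0.3430.
MPK > 0.08, so the economy is dynamically efficient (under-saving).

dynamically efficient; MPK ≈ 0.3430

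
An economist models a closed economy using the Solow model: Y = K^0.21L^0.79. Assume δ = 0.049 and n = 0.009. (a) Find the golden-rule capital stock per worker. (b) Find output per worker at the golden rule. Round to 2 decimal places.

(a) k_gold ≈ 5.10; (b) y_gold ≈ 1.41

Capital per worker breaks even when investment replaces (n + δ)·k; here n + δ = 0.058.
Golden rule sets MPK = n+δ: 0.21·k^(0.21−1) = 0.058, so k_gold = (0.21/0.058)^(1/0.79) ≈ 5.0972.
y_gold = 5.0972^0.21 ≈ 1.4078.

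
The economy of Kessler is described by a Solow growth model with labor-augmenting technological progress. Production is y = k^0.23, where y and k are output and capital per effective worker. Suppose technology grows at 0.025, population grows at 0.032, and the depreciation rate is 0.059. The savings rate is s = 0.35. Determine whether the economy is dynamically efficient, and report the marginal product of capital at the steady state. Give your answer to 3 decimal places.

dynamically inefficient; MPK ≈ 0.076

Break-even investment rate: n + g + δ = 0.032 + 0.025 + 0.059 = 0.116.
Steady-state k*: s·k^0.23 = 0.116·k gives k* = (0.35/0.116)^(1/0.77) ≈ 4.1963.
MPK = 0.23·4.1963^(-0.77) ≈ 0.0762.
MPK < n+g+δ = 0.116, so the economy is dynamically inefficient (over-saving).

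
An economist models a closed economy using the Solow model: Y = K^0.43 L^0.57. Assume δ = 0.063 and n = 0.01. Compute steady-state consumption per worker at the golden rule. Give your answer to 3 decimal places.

c_gold ≈ 2.172

Break-even investment rate: n + δ = 0.01 + 0.063 = 0.073.
At the golden rule the marginal product of capital equals n+δ: 0.43·k^(0.43−1) = 0.073. Solving, k_gold = (0.43/0.073)^(1/0.57) ≈ 22.4457.
y_gold = 22.4457^0.43 ≈ 3.8105.
c_gold = y_gold − (n+δ)·k_gold = 3.8105 − 0.073·22.4457 ≈ 2.1720.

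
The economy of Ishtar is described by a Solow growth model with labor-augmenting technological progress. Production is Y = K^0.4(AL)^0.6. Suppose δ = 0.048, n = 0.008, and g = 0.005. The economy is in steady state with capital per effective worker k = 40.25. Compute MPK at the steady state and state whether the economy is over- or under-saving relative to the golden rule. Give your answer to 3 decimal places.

over-saving; MPK ≈ 0.044

Break-even investment rate: n + g + δ = 0.008 + 0.005 + 0.048 = 0.061.
MPK = 0.4·k^(0.4−1) = 0.4·40.25^(-0.6) ≈ 0.0436.
MPK < 0.061, so the economy is dynamically inefficient (over-saving).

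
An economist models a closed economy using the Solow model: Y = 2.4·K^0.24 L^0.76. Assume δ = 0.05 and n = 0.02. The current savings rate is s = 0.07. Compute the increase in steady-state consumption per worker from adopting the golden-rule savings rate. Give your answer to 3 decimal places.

The effective depreciation rate is n + δ = 0.02 + 0.05 = 0.07.
Current steady state (s = 0.07): k* = (0.07·2.4/0.07)^(1/0.76) ≈ 3.1643, y* = 2.4·3.1643^0.24 ≈ 3.1643, c* = (1−0.07)·3.1643 ≈ 2.9428.
At the golden rule the marginal product of capital equals n+δ: 0.24·2.4·k^(0.24−1) = 0.07. Solving, k_gold = (0.24·2.4/0.07)^(1/0.76) ≈ 16.0094.
y_gold = 2.4·16.0094^0.24 ≈ 4.6694, c_gold = y_gold − 0.07·k_gold ≈ 3.5487.
Gain: Δc = 3.5487 − 2.9428 ≈ 0.6059.

Δc ≈ 0.606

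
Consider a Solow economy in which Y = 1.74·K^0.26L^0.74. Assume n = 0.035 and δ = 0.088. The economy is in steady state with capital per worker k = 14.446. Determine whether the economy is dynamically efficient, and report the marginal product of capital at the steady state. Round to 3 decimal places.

dynamically inefficient; MPK ≈ 0.063

The effective depreciation rate is n + δ = 0.035 + 0.088 = 0.123.
MPK = 0.26·1.74·k^(0.26−1) = 0.26·1.74·14.446^(-0.74) ≈ 0.0627.
MPK < 0.123, so the economy is dynamically inefficient (over-saving).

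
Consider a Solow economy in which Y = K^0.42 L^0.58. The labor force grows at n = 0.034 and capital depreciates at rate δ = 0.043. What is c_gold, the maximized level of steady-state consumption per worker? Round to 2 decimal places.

c_gold ≈ 1.98

n + δ = 0.034 + 0.043 = 0.077.
Setting f'(k) = n+δ gives 0.42·k^(0.42−1) = 0.077, hence k_gold = (0.42/0.077)^(1/0.58) ≈ 18.6326.
y_gold = 18.6326^0.42 ≈ 3.4160.
c_gold = y_gold − (n+δ)·k_gold = 3.4160 − 0.077·18.6326 ≈ 1.9813.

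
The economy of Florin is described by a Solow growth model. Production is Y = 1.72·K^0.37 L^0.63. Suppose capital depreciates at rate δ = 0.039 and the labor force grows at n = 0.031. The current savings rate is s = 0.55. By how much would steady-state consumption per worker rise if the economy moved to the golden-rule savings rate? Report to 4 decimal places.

The effective depreciation rate is n + δ = 0.031 + 0.039 = 0.07.
Current steady state (s = 0.55): k* = (0.55·1.72/0.07)^(1/0.63) ≈ 62.3605, y* = 1.72·62.3605^0.37 ≈ 7.9368, c* = (1−0.55)·7.9368 ≈ 3.5716.
Setting f'(k) = n+δ gives 0.37·1.72·k^(0.37−1) = 0.07, hence k_gold = (0.37·1.72/0.07)^(1/0.63) ≈ 33.2383.
y_gold = 1.72·33.2383^0.37 ≈ 6.2883, c_gold = y_gold − 0.07·k_gold ≈ 3.9616.
Gain: Δc = 3.9616 − 3.5716 ≈ 0.3901.

Δc ≈ 0.3901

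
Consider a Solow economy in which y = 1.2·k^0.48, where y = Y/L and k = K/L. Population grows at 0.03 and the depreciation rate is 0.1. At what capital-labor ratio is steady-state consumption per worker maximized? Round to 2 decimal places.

n + δ = 0.03 + 0.1 = 0.13.
Maximizing c = f(k) − (n+δ)·k gives f'(k) = n+δ, i.e. 0.48·1.2·k^(0.48−1) = 0.13, so k_gold = (0.48·1.2/0.13)^(1/0.52) ≈ 17.5077.

k_gold ≈ 17.51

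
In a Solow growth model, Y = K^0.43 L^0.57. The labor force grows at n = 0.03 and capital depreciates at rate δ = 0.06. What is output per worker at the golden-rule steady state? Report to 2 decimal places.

y_gold ≈ 3.25

Break-even investment rate: n + δ = 0.03 + 0.06 = 0.09.
Golden rule sets MPK = n+δ: 0.43·k^(0.43−1) = 0.09, so k_gold = (0.43/0.09)^(1/0.57) ≈ 15.5462.
Output: y_gold = k_gold^0.43 = 15.5462^0.43 ≈ 3.2539.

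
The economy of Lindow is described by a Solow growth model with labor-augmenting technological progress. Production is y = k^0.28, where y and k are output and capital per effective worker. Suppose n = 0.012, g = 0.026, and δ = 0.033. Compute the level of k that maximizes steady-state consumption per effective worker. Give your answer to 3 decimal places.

k_gold ≈ 6.724

The effective depreciation rate is n + g + δ = 0.012 + 0.026 + 0.033 = 0.071.
Golden rule sets MPK = n+g+δ: 0.28·k^(0.28−1) = 0.071, so k_gold = (0.28/0.071)^(1/0.72) ≈ 6.7242.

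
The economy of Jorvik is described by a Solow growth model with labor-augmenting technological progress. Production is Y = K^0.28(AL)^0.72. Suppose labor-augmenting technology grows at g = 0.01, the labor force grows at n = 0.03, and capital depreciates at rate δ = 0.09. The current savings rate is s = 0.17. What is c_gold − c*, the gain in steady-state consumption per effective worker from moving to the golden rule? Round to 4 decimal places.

Break-even investment rate: n + g + δ = 0.03 + 0.01 + 0.09 = 0.13.
Current steady state (s = 0.17): k* = (0.17/0.13)^(1/0.72) ≈ 1.4515, y* = 1.4515^0.28 ≈ 1.1100, c* = (1−0.17)·1.1100 ≈ 0.9213.
Setting f'(k) = n+g+δ gives 0.28·k^(0.28−1) = 0.13, hence k_gold = (0.28/0.13)^(1/0.72) ≈ 2.9027.
y_gold = 2.9027^0.28 ≈ 1.3477, c_gold = y_gold − 0.13·k_gold ≈ 0.9703.
Gain: Δc = 0.9703 − 0.9213 ≈ 0.0491.

Δc ≈ 0.0491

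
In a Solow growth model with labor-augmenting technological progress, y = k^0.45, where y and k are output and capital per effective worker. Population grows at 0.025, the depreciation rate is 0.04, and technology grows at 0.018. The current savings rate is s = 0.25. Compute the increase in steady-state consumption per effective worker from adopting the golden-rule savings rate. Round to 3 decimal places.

Δc ≈ 0.344

Break-even investment rate: n + g + δ = 0.025 + 0.018 + 0.04 = 0.083.
Current steady state (s = 0.25): k* = (0.25/0.083)^(1/0.55) ≈ 7.4243, y* = 7.4243^0.45 ≈ 2.4649, c* = (1−0.25)·2.4649 ≈ 1.8487.
At the golden rule the marginal product of capital equals n+g+δ: 0.45·k^(0.45−1) = 0.083. Solving, k_gold = (0.45/0.083)^(1/0.55) ≈ 21.6167.
y_gold = 21.6167^0.45 ≈ 3.9871, c_gold = y_gold − 0.083·k_gold ≈ 2.1929.
Gain: Δc = 2.1929 − 1.8487 ≈ 0.3442.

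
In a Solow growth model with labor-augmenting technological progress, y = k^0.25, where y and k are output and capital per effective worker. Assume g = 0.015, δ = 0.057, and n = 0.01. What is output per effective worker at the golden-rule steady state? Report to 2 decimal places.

y_gold ≈ 1.45

n + g + δ = 0.01 + 0.015 + 0.057 = 0.082.
Golden rule sets MPK = n+g+δ: 0.25·k^(0.25−1) = 0.082, so k_gold = (0.25/0.082)^(1/0.75) ≈ 4.4208.
Output: y_gold = k_gold^0.25 = 4.4208^0.25 ≈ 1.4500.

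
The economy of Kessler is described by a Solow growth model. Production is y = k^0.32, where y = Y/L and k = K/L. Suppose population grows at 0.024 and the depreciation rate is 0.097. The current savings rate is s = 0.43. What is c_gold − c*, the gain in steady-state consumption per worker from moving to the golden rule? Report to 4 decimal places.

n + δ = 0.024 + 0.097 = 0.121.
Current steady state (s = 0.43): k* = (0.43/0.121)^(1/0.68) ≈ 6.4540, y* = 6.4540^0.32 ≈ 1.8161, c* = (1−0.43)·1.8161 ≈ 1.0352.
Setting f'(k) = n+δ gives 0.32·k^(0.32−1) = 0.121, hence k_gold = (0.32/0.121)^(1/0.68) ≈ 4.1795.
y_gold = 4.1795^0.32 ≈ 1.5804, c_gold = y_gold − 0.121·k_gold ≈ 1.0747.
Gain: Δc = 1.0747 − 1.0352 ≈ 0.0395.

Δc ≈ 0.0395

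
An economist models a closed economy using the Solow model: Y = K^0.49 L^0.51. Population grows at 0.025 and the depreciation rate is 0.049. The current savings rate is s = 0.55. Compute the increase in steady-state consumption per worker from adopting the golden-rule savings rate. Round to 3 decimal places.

Δc ≈ 0.044

Capital per worker breaks even when investment replaces (n + δ)·k; here n + δ = 0.074.
Current steady state (s = 0.55): k* = (0.55/0.074)^(1/0.51) ≈ 51.0622, y* = 51.0622^0.49 ≈ 6.8702, c* = (1−0.55)·6.8702 ≈ 3.0916.
At the golden rule the marginal product of capital equals n+δ: 0.49·k^(0.49−1) = 0.074. Solving, k_gold = (0.49/0.074)^(1/0.51) ≈ 40.7131.
y_gold = 40.7131^0.49 ≈ 6.1485, c_gold = y_gold − 0.074·k_gold ≈ 3.1357.
Gain: Δc = 3.1357 − 3.0916 ≈ 0.0442.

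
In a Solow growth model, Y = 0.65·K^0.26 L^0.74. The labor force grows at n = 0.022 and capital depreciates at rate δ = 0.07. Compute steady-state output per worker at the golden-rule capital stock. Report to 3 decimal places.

y_gold ≈ 0.805

Capital per worker breaks even when investment replaces (n + δ)·k; here n + δ = 0.092.
Golden rule sets MPK = n+δ: 0.26·0.65·k^(0.26−1) = 0.092, so k_gold = (0.26·0.65/0.092)^(1/0.74) ≈ 2.2745.
Output: y_gold = 0.65·k_gold^0.26 = 0.65·2.2745^0.26 ≈ 0.8048.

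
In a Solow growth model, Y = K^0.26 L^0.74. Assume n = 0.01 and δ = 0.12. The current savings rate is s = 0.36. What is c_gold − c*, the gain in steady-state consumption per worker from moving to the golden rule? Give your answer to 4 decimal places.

Δc ≈ 0.0287

n + δ = 0.01 + 0.12 = 0.13.
Current steady state (s = 0.36): k* = (0.36/0.13)^(1/0.74) ≈ 3.9608, y* = 3.9608^0.26 ≈ 1.4303, c* = (1−0.36)·1.4303 ≈ 0.9154.
Maximizing c = f(k) − (n+δ)·k gives f'(k) = n+δ, i.e. 0.26·k^(0.26−1) = 0.13, so k_gold = (0.26/0.13)^(1/0.74) ≈ 2.5515.
y_gold = 2.5515^0.26 ≈ 1.2758, c_gold = y_gold − 0.13·k_gold ≈ 0.9441.
Gain: Δc = 0.9441 − 0.9154 ≈ 0.0287.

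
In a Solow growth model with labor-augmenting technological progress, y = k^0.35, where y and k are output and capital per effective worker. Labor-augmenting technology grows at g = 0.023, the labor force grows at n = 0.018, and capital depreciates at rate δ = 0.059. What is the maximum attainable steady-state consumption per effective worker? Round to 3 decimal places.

c_gold ≈ 1.276

The effective depreciation rate is n + g + δ = 0.018 + 0.023 + 0.059 = 0.1.
Setting f'(k) = n+g+δ gives 0.35·k^(0.35−1) = 0.1, hence k_gold = (0.35/0.1)^(1/0.65) ≈ 6.8711.
y_gold = 6.8711^0.35 ≈ 1.9632.
c_gold = y_gold − (n+g+δ)·k_gold = 1.9632 − 0.1·6.8711 ≈ 1.2761.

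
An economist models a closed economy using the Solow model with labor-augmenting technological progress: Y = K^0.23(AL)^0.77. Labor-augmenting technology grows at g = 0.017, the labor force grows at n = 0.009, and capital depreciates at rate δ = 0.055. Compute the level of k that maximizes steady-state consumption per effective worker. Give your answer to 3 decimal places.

n + g + δ = 0.009 + 0.017 + 0.055 = 0.081.
Maximizing c = f(k) − (n+g+δ)·k gives f'(k) = n+g+δ, i.e. 0.23·k^(0.23−1) = 0.081, so k_gold = (0.23/0.081)^(1/0.77) ≈ 3.8782.

k_gold ≈ 3.878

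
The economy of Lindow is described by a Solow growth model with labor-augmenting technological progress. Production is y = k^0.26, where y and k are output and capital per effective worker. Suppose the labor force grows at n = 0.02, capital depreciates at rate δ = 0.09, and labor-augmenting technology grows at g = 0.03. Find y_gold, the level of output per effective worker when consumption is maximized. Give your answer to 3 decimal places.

n + g + δ = 0.02 + 0.03 + 0.09 = 0.14.
Maximizing c = f(k) − (n+g+δ)·k gives f'(k) = n+g+δ, i.e. 0.26·k^(0.26−1) = 0.14, so k_gold = (0.26/0.14)^(1/0.74) ≈ 2.3084.
Output: y_gold = k_gold^0.26 = 2.3084^0.26 ≈ 1.2430.

y_gold ≈ 1.243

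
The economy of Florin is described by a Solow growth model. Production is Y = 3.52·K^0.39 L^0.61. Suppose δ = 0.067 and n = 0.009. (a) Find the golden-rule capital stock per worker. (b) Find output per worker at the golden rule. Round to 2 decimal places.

(a) k_gold ≈ 114.90; (b) y_gold ≈ 22.39

n + δ = 0.009 + 0.067 = 0.076.
Setting f'(k) = n+δ gives 0.39·3.52·k^(0.39−1) = 0.076, hence k_gold = (0.39·3.52/0.076)^(1/0.61) ≈ 114.8993.
y_gold = 3.52·114.8993^0.39 ≈ 22.3906.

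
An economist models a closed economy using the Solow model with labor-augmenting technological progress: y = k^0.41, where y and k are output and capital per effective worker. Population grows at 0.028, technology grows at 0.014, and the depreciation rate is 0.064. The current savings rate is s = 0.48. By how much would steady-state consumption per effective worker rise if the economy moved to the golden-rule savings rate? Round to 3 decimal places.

n + g + δ = 0.028 + 0.014 + 0.064 = 0.106.
Current steady state (s = 0.48): k* = (0.48/0.106)^(1/0.59) ≈ 12.9347, y* = 12.9347^0.41 ≈ 2.8564, c* = (1−0.48)·2.8564 ≈ 1.4853.
Maximizing c = f(k) − (n+g+δ)·k gives f'(k) = n+g+δ, i.e. 0.41·k^(0.41−1) = 0.106, so k_gold = (0.41/0.106)^(1/0.59) ≈ 9.9021.
y_gold = 9.9021^0.41 ≈ 2.5600, c_gold = y_gold − 0.106·k_gold ≈ 1.5104.
Gain: Δc = 1.5104 − 1.4853 ≈ 0.0251.

Δc ≈ 0.025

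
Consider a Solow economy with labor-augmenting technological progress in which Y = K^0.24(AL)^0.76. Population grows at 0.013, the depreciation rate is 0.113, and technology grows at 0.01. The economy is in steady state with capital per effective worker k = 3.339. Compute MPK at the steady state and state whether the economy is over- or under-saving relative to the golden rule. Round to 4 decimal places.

Capital per effective worker breaks even when investment replaces (n + g + δ)·k; here n + g + δ = 0.136.
MPK = 0.24·k^(0.24−1) = 0.24·3.339^(-0.76) ≈ 0.0960.
MPK < 0.136, so the economy is dynamically inefficient (over-saving).

over-saving; MPK ≈ 0.0960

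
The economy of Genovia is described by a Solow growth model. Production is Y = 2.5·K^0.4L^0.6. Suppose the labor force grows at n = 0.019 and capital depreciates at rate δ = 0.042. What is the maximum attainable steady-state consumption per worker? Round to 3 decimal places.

The effective depreciation rate is n + δ = 0.019 + 0.042 = 0.061.
At the golden rule the marginal product of capital equals n+δ: 0.4·2.5·k^(0.4−1) = 0.061. Solving, k_gold = (0.4·2.5/0.061)^(1/0.6) ≈ 105.7914.
y_gold = 2.5·105.7914^0.4 ≈ 16.1332.
c_gold = y_gold − (n+δ)·k_gold = 16.1332 − 0.061·105.7914 ≈ 9.6799.

c_gold ≈ 9.680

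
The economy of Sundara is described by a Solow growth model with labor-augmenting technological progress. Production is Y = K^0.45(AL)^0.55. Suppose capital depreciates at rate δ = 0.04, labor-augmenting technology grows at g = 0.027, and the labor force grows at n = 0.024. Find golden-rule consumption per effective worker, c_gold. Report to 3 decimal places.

c_gold ≈ 2.034

Capital per effective worker breaks even when investment replaces (n + g + δ)·k; here n + g + δ = 0.091.
Maximizing c = f(k) − (n+g+δ)·k gives f'(k) = n+g+δ, i.e. 0.45·k^(0.45−1) = 0.091, so k_gold = (0.45/0.091)^(1/0.55) ≈ 18.2864.
y_gold = 18.2864^0.45 ≈ 3.6979.
c_gold = y_gold − (n+g+δ)·k_gold = 3.6979 − 0.091·18.2864 ≈ 2.0339.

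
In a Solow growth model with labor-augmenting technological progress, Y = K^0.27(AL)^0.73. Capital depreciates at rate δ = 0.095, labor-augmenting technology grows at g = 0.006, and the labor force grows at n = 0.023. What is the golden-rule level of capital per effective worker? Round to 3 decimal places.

k_gold ≈ 2.904

The effective depreciation rate is n + g + δ = 0.023 + 0.006 + 0.095 = 0.124.
Golden rule sets MPK = n+g+δ: 0.27·k^(0.27−1) = 0.124, so k_gold = (0.27/0.124)^(1/0.73) ≈ 2.9036.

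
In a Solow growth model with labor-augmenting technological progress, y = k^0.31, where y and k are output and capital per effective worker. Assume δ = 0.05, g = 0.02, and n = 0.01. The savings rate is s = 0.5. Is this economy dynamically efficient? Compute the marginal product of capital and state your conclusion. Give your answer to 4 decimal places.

n + g + δ = 0.01 + 0.02 + 0.05 = 0.08.
Steady-state k*: s·k^0.31 = 0.08·k gives k* = (0.5/0.08)^(1/0.69) ≈ 14.2380.
MPK = 0.31·14.2380^(-0.69) ≈ 0.0496.
MPK < n+g+δ = 0.08, so the economy is dynamically inefficient (over-saving).

dynamically inefficient; MPK ≈ 0.0496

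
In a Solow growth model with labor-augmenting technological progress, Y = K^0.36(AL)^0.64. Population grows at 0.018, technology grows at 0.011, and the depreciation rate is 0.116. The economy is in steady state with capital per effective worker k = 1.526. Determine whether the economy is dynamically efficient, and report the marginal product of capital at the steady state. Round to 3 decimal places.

Break-even investment rate: n + g + δ = 0.018 + 0.011 + 0.116 = 0.145.
MPK = 0.36·k^(0.36−1) = 0.36·1.526^(-0.64) ≈ 0.2747.
MPK > 0.145, so the economy is dynamically efficient (under-saving).

dynamically efficient; MPK ≈ 0.275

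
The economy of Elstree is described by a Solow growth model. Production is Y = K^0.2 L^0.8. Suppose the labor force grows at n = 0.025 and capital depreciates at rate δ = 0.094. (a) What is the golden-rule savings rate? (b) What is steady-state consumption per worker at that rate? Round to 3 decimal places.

The effective depreciation rate is n + δ = 0.025 + 0.094 = 0.119.
For Cobb-Douglas, s_gold equals capital's share: s_gold = 0.2.
At the golden rule the marginal product of capital equals n+δ: 0.2·k^(0.2−1) = 0.119. Solving, k_gold = (0.2/0.119)^(1/0.8) ≈ 1.9136.
y_gold = 1.9136^0.2 ≈ 1.1386; c_gold = (1−0.2)·y_gold ≈ 0.9109.

(a) s_gold = 0.200; (b) c_gold ≈ 0.911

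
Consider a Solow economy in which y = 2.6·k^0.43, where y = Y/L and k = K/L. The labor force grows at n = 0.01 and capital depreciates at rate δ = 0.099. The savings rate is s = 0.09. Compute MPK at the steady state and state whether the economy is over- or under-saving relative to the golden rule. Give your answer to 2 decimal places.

Capital per worker breaks even when investment replaces (n + δ)·k; here n + δ = 0.109.
Steady-state k*: s·A·k^0.43 = 0.109·k gives k* = (0.09·2.6/0.109)^(1/0.57) ≈ 3.8202.
MPK = 0.43·2.6·3.8202^(-0.57) ≈ 0.5208.
MPK > n+δ = 0.109, so the economy is dynamically efficient (under-saving).

under-saving; MPK ≈ 0.52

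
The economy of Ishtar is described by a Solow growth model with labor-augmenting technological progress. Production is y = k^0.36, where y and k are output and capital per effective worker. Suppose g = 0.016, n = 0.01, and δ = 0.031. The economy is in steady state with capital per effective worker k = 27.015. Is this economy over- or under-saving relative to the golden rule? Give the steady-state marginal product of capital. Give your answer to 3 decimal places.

over-saving; MPK ≈ 0.044

Capital per effective worker breaks even when investment replaces (n + g + δ)·k; here n + g + δ = 0.057.
MPK = 0.36·k^(0.36−1) = 0.36·27.015^(-0.64) ≈ 0.0437.
MPK < 0.057, so the economy is dynamically inefficient (over-saving).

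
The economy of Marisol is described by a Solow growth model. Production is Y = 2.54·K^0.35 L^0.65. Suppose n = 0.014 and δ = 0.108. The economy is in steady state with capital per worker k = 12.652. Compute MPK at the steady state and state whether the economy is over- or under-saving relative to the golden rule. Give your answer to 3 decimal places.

Capital per worker breaks even when investment replaces (n + δ)·k; here n + δ = 0.122.
MPK = 0.35·2.54·k^(0.35−1) = 0.35·2.54·12.652^(-0.65) ≈ 0.1708.
MPK > 0.122, so the economy is dynamically efficient (under-saving).

under-saving; MPK ≈ 0.171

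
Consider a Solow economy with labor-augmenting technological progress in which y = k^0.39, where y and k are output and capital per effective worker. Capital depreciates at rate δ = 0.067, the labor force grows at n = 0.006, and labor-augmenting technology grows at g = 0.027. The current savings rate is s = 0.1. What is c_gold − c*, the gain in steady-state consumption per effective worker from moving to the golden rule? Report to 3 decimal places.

The effective depreciation rate is n + g + δ = 0.006 + 0.027 + 0.067 = 0.1.
Current steady state (s = 0.1): k* = (0.1/0.1)^(1/0.61) ≈ 1.0000, y* = 1.0000^0.39 ≈ 1.0000, c* = (1−0.1)·1.0000 ≈ 0.9000.
Golden rule sets MPK = n+g+δ: 0.39·k^(0.39−1) = 0.1, so k_gold = (0.39/0.1)^(1/0.61) ≈ 9.3102.
y_gold = 9.3102^0.39 ≈ 2.3872, c_gold = y_gold − 0.1·k_gold ≈ 1.4562.
Gain: Δc = 1.4562 − 0.9000 ≈ 0.5562.

Δc ≈ 0.556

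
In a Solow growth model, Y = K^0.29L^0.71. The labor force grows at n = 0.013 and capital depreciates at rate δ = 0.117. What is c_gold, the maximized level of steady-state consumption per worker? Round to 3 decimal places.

c_gold ≈ 0.985

The effective depreciation rate is n + δ = 0.013 + 0.117 = 0.13.
At the golden rule the marginal product of capital equals n+δ: 0.29·k^(0.29−1) = 0.13. Solving, k_gold = (0.29/0.13)^(1/0.71) ≈ 3.0959.
y_gold = 3.0959^0.29 ≈ 1.3878.
c_gold = y_gold − (n+δ)·k_gold = 1.3878 − 0.13·3.0959 ≈ 0.9853.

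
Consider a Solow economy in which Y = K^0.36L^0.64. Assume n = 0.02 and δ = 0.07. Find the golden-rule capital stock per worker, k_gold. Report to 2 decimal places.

Break-even investment rate: n + δ = 0.02 + 0.07 = 0.09.
Setting f'(k) = n+δ gives 0.36·k^(0.36−1) = 0.09, hence k_gold = (0.36/0.09)^(1/0.64) ≈ 8.7241.

k_gold ≈ 8.72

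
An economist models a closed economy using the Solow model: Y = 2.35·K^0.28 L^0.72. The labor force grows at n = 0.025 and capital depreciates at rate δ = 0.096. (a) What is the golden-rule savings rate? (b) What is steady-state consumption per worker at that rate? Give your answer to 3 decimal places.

n + δ = 0.025 + 0.096 = 0.121.
For Cobb-Douglas, s_gold equals capital's share: s_gold = 0.28.
Setting f'(k) = n+δ gives 0.28·2.35·k^(0.28−1) = 0.121, hence k_gold = (0.28·2.35/0.121)^(1/0.72) ≈ 10.5062.
y_gold = 2.35·10.5062^0.28 ≈ 4.5402; c_gold = (1−0.28)·y_gold ≈ 3.2689.

(a) s_gold = 0.280; (b) c_gold ≈ 3.269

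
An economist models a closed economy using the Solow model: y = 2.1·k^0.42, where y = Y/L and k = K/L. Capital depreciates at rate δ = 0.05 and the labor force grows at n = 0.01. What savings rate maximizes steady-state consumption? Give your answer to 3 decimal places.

Break-even investment rate: n + δ = 0.01 + 0.05 = 0.06.
At the golden rule MPK = n+δ, and in any Cobb-Douglas steady state s = (n+δ)·k/y = MPK·k/y = capital's share 0.42.

s_gold = 0.420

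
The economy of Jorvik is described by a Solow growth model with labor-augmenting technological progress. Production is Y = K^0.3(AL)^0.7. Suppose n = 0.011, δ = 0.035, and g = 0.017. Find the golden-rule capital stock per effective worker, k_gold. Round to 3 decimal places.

k_gold ≈ 9.295

Capital per effective worker breaks even when investment replaces (n + g + δ)·k; here n + g + δ = 0.063.
At the golden rule the marginal product of capital equals n+g+δ: 0.3·k^(0.3−1) = 0.063. Solving, k_gold = (0.3/0.063)^(1/0.7) ≈ 9.2952.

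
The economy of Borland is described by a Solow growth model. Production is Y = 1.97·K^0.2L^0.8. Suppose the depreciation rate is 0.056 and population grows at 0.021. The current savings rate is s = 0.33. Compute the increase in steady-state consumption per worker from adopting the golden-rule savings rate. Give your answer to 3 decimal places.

Δc ≈ 0.120

n + δ = 0.021 + 0.056 = 0.077.
Current steady state (s = 0.33): k* = (0.33·1.97/0.077)^(1/0.8) ≈ 14.3917, y* = 1.97·14.3917^0.2 ≈ 3.3581, c* = (1−0.33)·3.3581 ≈ 2.2499.
Golden rule sets MPK = n+δ: 0.2·1.97·k^(0.2−1) = 0.077, so k_gold = (0.2·1.97/0.077)^(1/0.8) ≈ 7.6959.
y_gold = 1.97·7.6959^0.2 ≈ 2.9629, c_gold = y_gold − 0.077·k_gold ≈ 2.3703.
Gain: Δc = 2.3703 − 2.2499 ≈ 0.1204.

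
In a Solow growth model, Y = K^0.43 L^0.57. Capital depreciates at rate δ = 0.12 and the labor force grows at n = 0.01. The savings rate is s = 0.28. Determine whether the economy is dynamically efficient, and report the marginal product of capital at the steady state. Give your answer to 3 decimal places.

dynamically efficient; MPK ≈ 0.200

n + δ = 0.01 + 0.12 = 0.13.
Steady-state k*: s·k^0.43 = 0.13·k gives k* = (0.28/0.13)^(1/0.57) ≈ 3.8423.
MPK = 0.43·3.8423^(-0.57) ≈ 0.1996.
MPK > n+δ = 0.13, so the economy is dynamically efficient (under-saving).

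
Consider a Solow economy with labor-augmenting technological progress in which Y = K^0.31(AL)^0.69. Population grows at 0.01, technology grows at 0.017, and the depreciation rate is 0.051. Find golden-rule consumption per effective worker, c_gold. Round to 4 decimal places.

c_gold ≈ 1.2826

n + g + δ = 0.01 + 0.017 + 0.051 = 0.078.
At the golden rule the marginal product of capital equals n+g+δ: 0.31·k^(0.31−1) = 0.078. Solving, k_gold = (0.31/0.078)^(1/0.69) ≈ 7.3876.
y_gold = 7.3876^0.31 ≈ 1.8588.
c_gold = y_gold − (n+g+δ)·k_gold = 1.8588 − 0.078·7.3876 ≈ 1.2826.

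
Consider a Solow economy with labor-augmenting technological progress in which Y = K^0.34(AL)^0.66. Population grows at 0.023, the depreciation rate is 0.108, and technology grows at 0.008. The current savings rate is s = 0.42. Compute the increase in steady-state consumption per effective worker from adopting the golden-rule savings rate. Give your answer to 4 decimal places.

Δc ≈ 0.0211

n + g + δ = 0.023 + 0.008 + 0.108 = 0.139.
Current steady state (s = 0.42): k* = (0.42/0.139)^(1/0.66) ≈ 5.3411, y* = 5.3411^0.34 ≈ 1.7676, c* = (1−0.42)·1.7676 ≈ 1.0252.
Golden rule sets MPK = n+g+δ: 0.34·k^(0.34−1) = 0.139, so k_gold = (0.34/0.139)^(1/0.66) ≈ 3.8778.
y_gold = 3.8778^0.34 ≈ 1.5853, c_gold = y_gold − 0.139·k_gold ≈ 1.0463.
Gain: Δc = 1.0463 − 1.0252 ≈ 0.0211.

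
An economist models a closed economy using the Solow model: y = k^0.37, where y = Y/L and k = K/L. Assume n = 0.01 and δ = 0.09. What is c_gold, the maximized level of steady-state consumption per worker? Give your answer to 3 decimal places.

c_gold ≈ 1.358

n + δ = 0.01 + 0.09 = 0.1.
Maximizing c = f(k) − (n+δ)·k gives f'(k) = n+δ, i.e. 0.37·k^(0.37−1) = 0.1, so k_gold = (0.37/0.1)^(1/0.63) ≈ 7.9782.
y_gold = 7.9782^0.37 ≈ 2.1563.
c_gold = y_gold − (n+δ)·k_gold = 2.1563 − 0.1·7.9782 ≈ 1.3585.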